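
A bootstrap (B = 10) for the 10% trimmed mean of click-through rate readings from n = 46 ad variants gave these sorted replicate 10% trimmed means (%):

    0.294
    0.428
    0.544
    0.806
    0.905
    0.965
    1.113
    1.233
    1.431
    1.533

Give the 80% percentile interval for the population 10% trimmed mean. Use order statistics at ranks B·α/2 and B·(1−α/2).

α = 0.20; lower rank = 10 × 0.100 = 1; upper rank = 10 × 0.900 = 9.
The 1st smallest replicate is 0.294; the 9th is 1.431.

(0.294, 1.431)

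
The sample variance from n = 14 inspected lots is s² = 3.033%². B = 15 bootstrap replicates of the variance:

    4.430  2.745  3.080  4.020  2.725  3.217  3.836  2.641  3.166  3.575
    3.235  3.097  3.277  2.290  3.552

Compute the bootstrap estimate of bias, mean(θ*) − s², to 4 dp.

mean(θ*) = (4.430 + 2.745 + 3.080 + 4.020 + 2.725 + 3.217 + 3.836 + 2.641 + 3.166 + 3.575 + 3.235 + 3.097 + 3.277 + 2.290 + 3.552) / 15 = 3.25907
bias = 3.25907 − 3.033

bias = +0.2261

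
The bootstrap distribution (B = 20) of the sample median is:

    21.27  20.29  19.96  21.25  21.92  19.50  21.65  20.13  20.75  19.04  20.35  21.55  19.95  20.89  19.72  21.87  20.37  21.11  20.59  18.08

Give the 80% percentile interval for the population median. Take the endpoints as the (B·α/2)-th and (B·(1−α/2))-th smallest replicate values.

Sorted replicates: 18.08, 19.04, 19.50, 19.72, 19.95, 19.96, 20.13, 20.29, 20.35, 20.37, 20.59, 20.75, 20.89, 21.11, 21.25, 21.27, 21.55, 21.65, 21.87, 21.92
α = 0.20; lower rank = 20 × 0.100 = 2; upper rank = 20 × 0.900 = 18.
The 2nd smallest replicate is 19.04; the 18th is 21.65.

(19.04, 21.65)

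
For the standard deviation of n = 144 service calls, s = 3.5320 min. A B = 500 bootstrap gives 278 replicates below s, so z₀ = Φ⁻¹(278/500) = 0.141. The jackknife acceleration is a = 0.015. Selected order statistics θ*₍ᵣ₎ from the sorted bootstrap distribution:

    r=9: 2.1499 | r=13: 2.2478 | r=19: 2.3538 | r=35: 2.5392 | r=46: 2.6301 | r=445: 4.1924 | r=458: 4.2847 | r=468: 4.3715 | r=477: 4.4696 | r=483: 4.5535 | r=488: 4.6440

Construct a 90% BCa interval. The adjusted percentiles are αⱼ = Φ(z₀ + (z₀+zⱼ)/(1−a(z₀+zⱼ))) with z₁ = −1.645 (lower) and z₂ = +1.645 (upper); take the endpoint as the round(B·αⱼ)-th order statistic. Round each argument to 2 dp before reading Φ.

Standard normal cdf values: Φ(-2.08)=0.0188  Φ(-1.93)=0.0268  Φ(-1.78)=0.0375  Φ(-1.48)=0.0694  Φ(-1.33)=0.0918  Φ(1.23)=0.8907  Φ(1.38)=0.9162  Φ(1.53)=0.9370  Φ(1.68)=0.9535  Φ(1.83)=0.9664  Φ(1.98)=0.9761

(2.6301, 4.6440)

Lower: z₀ + z₁ = 0.141 + (-1.645) = -1.504; 1 − a(z₀+z₁) = 1 − (0.015)(-1.504) = 1.0226; argument = 0.141 + (-1.504)/1.0226 = -1.3298 → -1.33.
α₁ = Φ(-1.33) = 0.0918; rank = round(500 × 0.0918) = 46; θ*₍46₎ = 2.6301.
Upper: z₀ + z₂ = 1.786; 1 − a(z₀+z₂) = 0.9732; argument = 1.9762 → 1.98; α₂ = 0.9761; rank = 488; θ*₍488₎ = 4.6440.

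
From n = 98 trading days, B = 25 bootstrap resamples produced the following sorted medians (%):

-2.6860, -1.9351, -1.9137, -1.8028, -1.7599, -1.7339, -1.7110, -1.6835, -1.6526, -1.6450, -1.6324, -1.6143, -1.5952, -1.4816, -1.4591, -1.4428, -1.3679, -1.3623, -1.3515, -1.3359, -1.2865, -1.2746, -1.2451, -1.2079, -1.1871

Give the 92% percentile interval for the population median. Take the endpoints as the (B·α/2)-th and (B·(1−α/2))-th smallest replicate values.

α = 0.08; lower rank = 25 × 0.040 = 1; upper rank = 25 × 0.960 = 24.
The 1st smallest replicate is -2.6860; the 24th is -1.2079.

(-2.6860, -1.2079)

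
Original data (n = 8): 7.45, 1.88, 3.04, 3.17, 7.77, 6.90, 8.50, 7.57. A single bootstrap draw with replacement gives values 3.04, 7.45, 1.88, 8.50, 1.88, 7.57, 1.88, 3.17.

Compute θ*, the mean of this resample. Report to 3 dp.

θ* = 4.421

Mean = (3.04 + 7.45 + 1.88 + 8.50 + 1.88 + 7.57 + 1.88 + 3.17) / 8 = 35.370 / 8 = 4.421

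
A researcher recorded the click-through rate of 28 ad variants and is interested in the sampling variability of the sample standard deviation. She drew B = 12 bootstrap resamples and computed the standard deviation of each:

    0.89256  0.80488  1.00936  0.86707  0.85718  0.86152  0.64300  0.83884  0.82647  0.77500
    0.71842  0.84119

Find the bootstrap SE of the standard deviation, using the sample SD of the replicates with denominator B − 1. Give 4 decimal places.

Bootstrap SE is the standard deviation of the 12 replicate standard deviations.
Mean of replicates: (0.89256 + 0.80488 + 1.00936 + 0.86707 + 0.85718 + 0.86152 + 0.64300 + 0.83884 + 0.82647 + 0.77500 + 0.71842 + 0.84119) / 12 = 9.935490 / 12 = 0.827958
Sum of squared deviations: (+0.064603)² + (−0.023077)² + (+0.181403)² + (+0.039112)² + (+0.029223)² + (+0.033562)² + (−0.184957)² + (+0.010883)² + (−0.001487)² + (−0.052957)² + (−0.109538)² + (+0.013232)² = 0.090431
Variance = 0.090431 / 11 = 0.008221
SE* = √0.008221

SE* = 0.0907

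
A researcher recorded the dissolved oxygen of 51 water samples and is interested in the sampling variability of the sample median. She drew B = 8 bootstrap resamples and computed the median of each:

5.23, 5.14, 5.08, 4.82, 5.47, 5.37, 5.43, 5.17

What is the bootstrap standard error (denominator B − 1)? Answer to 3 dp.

SE* = 0.213

Bootstrap SE is the standard deviation of the 8 replicate medians.
Mean of replicates: (5.23 + 5.14 + 5.08 + 4.82 + 5.47 + 5.37 + 5.43 + 5.17) / 8 = 41.7100 / 8 = 5.2138
Sum of squared deviations: (+0.0163)² + (−0.0738)² + (−0.1338)² + (−0.3937)² + (+0.2562)² + (+0.1562)² + (+0.2162)² + (−0.0438)² = 0.3174
Variance = 0.3174 / 7 = 0.0453
SE* = √0.0453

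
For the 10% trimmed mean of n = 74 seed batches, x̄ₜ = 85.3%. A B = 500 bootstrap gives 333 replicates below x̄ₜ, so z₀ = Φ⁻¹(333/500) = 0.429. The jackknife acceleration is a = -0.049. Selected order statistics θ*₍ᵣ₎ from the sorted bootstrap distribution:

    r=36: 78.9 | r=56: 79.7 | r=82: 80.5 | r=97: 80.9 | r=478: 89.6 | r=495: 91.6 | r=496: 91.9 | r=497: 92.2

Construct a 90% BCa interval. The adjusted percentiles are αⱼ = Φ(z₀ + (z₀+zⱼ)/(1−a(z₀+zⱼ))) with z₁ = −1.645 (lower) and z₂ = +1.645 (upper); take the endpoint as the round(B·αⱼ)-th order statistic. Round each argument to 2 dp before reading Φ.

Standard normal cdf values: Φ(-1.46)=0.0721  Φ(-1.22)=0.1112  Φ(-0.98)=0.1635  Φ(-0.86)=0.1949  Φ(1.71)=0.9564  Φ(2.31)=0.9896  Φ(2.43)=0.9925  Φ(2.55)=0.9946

(80.9, 91.6)

Lower: z₀ + z₁ = 0.429 + (-1.645) = -1.216; 1 − a(z₀+z₁) = 1 − (-0.049)(-1.216) = 0.9404; argument = 0.429 + (-1.216)/0.9404 = -0.8640 → -0.86.
α₁ = Φ(-0.86) = 0.1949; rank = round(500 × 0.1949) = 97; θ*₍97₎ = 80.9.
Upper: z₀ + z₂ = 2.074; 1 − a(z₀+z₂) = 1.1016; argument = 2.3117 → 2.31; α₂ = 0.9896; rank = 495; θ*₍495₎ = 91.6.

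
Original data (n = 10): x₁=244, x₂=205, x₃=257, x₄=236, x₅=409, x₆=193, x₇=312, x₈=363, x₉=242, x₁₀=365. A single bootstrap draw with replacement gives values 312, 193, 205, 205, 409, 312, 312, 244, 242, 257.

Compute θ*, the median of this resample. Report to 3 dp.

θ* = 250.500

Sorted: 193, 205, 205, 242, 244, 257, 312, 312, 312, 409
Median = average of the two middle values = 250.500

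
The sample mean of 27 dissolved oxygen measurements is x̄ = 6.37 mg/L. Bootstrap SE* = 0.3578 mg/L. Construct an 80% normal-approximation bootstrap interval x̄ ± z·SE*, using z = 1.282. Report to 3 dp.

(5.911, 6.829)

Margin = 1.282 × 0.3578 = 0.4587
Interval: 6.37 ± 0.4587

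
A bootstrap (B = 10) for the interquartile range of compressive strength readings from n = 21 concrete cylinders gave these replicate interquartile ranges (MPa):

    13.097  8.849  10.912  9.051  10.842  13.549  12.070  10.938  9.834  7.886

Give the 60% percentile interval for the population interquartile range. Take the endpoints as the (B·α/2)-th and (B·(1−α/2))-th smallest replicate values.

(8.849, 12.070)

Sorted replicates: 7.886, 8.849, 9.051, 9.834, 10.842, 10.912, 10.938, 12.070, 13.097, 13.549
α = 0.40; lower rank = 10 × 0.200 = 2; upper rank = 10 × 0.800 = 8.
The 2nd smallest replicate is 8.849; the 8th is 12.070.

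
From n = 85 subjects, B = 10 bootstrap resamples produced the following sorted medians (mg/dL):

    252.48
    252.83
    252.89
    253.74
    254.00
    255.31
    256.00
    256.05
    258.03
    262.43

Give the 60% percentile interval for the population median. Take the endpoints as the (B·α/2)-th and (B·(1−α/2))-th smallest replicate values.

(252.83, 256.05)

α = 0.40; lower rank = 10 × 0.200 = 2; upper rank = 10 × 0.800 = 8.
The 2nd smallest replicate is 252.83; the 8th is 256.05.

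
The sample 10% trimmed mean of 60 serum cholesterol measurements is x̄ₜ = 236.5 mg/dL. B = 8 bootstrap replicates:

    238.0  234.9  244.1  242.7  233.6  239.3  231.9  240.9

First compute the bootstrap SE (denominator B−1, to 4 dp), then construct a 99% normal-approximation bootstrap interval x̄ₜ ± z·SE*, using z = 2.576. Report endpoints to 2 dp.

Mean of replicates = 238.1750; sum of squared deviations = 135.3350; SE* = √(135.3350/7) = 4.3970
Margin = 2.576 × 4.3970 = 11.327
Interval: 236.5 ± 11.327

(225.17, 247.83)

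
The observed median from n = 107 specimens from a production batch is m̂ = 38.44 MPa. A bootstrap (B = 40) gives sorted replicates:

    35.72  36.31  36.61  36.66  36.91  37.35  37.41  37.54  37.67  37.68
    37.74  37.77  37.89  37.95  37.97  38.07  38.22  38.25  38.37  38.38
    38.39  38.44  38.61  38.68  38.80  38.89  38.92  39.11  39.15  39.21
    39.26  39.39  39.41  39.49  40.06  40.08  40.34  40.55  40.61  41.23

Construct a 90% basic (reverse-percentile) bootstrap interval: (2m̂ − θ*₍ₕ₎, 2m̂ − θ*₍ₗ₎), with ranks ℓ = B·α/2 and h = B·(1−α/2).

(36.33, 40.57)

Percentile endpoints at ranks 2 and 38: θ*₍2₎ = 36.31, θ*₍38₎ = 40.55.
Basic interval reflects these around m̂:
  lower = 2 × 38.44 − 40.55 = 36.33
  upper = 2 × 38.44 − 36.31 = 40.57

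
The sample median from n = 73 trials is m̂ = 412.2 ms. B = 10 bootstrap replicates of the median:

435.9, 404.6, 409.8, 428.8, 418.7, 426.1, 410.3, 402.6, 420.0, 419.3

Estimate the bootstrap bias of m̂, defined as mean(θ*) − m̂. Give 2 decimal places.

bias = +5.41

mean(θ*) = (435.9 + 404.6 + 409.8 + 428.8 + 418.7 + 426.1 + 410.3 + 402.6 + 420.0 + 419.3) / 10 = 417.610
bias = 417.610 − 412.2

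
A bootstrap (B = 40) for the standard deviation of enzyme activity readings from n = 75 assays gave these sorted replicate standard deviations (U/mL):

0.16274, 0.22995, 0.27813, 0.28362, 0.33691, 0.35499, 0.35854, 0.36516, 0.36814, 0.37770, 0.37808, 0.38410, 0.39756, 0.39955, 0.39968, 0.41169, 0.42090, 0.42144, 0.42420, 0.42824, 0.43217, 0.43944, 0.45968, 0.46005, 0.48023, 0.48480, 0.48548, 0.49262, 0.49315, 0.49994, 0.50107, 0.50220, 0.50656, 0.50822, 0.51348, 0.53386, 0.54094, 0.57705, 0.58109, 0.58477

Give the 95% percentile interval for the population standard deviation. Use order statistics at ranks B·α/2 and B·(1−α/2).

(0.16274, 0.58109)

α = 0.05; lower rank = 40 × 0.025 = 1; upper rank = 40 × 0.975 = 39.
The 1st smallest replicate is 0.16274; the 39th is 0.58109.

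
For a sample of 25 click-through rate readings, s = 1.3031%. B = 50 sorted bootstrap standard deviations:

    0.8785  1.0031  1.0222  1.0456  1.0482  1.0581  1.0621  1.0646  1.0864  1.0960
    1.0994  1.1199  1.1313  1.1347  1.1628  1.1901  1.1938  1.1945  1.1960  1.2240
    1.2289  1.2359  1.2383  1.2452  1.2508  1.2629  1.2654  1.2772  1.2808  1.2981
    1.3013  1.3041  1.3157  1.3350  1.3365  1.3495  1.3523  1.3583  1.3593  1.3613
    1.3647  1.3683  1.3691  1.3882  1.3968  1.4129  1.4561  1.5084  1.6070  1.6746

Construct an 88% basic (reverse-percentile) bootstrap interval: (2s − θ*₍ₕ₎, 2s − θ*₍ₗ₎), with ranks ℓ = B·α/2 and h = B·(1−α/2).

Percentile endpoints at ranks 3 and 47: θ*₍3₎ = 1.0222, θ*₍47₎ = 1.4561.
Basic interval reflects these around s:
  lower = 2 × 1.3031 − 1.4561 = 1.1501
  upper = 2 × 1.3031 − 1.0222 = 1.5840

(1.1501, 1.5840)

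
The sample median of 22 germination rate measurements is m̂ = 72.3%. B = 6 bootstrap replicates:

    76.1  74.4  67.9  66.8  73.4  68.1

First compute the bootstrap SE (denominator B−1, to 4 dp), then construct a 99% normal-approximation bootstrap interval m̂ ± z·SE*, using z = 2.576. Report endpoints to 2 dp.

Mean of replicates = 71.1167; sum of squared deviations = 78.9083; SE* = √(78.9083/5) = 3.9726
Margin = 2.576 × 3.9726 = 10.233
Interval: 72.3 ± 10.233

(62.07, 82.53)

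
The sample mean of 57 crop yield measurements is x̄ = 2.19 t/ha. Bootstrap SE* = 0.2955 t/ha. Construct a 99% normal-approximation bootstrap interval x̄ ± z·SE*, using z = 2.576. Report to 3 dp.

Margin = 2.576 × 0.2955 = 0.7612
Interval: 2.19 ± 0.7612

(1.429, 2.951)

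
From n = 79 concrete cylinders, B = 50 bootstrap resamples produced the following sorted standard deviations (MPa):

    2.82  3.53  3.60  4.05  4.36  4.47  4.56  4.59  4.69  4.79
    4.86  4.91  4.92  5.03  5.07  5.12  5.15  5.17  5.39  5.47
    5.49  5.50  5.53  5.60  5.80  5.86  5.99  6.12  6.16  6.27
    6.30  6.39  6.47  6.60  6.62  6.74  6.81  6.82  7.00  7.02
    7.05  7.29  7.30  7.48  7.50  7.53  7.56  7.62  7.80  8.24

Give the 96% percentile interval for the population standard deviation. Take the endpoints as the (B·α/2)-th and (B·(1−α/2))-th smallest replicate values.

(2.82, 7.80)

α = 0.04; lower rank = 50 × 0.020 = 1; upper rank = 50 × 0.980 = 49.
The 1st smallest replicate is 2.82; the 49th is 7.80.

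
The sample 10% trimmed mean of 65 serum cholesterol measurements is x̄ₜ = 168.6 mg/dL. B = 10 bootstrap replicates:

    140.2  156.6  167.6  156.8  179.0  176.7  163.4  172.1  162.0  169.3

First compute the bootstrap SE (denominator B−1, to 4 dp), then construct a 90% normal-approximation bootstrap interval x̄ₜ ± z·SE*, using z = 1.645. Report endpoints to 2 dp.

Mean of replicates = 164.3700; sum of squared deviations = 1168.9810; SE* = √(1168.9810/9) = 11.3968
Margin = 1.645 × 11.3968 = 18.748
Interval: 168.6 ± 18.748

(149.85, 187.35)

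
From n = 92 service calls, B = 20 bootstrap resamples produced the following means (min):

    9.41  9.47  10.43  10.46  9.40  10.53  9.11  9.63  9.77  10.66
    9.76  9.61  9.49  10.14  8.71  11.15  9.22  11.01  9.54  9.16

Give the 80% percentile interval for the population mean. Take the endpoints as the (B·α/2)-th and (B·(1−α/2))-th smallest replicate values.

Sorted replicates: 8.71, 9.11, 9.16, 9.22, 9.40, 9.41, 9.47, 9.49, 9.54, 9.61, 9.63, 9.76, 9.77, 10.14, 10.43, 10.46, 10.53, 10.66, 11.01, 11.15
α = 0.20; lower rank = 20 × 0.100 = 2; upper rank = 20 × 0.900 = 18.
The 2nd smallest replicate is 9.11; the 18th is 10.66.

(9.11, 10.66)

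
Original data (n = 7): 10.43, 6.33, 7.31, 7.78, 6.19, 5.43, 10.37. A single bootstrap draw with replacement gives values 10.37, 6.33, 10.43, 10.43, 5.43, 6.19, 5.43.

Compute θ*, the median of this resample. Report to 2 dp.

Sorted: 5.43, 5.43, 6.19, 6.33, 10.37, 10.43, 10.43
Median = middle value = 6.33

θ* = 6.33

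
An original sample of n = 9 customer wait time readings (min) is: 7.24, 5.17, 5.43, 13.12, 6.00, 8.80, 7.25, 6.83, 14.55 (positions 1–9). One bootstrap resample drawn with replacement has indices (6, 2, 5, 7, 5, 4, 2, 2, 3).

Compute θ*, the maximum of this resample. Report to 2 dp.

Resample values: 8.80, 5.17, 6.00, 7.25, 6.00, 13.12, 5.17, 5.17, 5.43.
Maximum = 13.12

θ* = 13.12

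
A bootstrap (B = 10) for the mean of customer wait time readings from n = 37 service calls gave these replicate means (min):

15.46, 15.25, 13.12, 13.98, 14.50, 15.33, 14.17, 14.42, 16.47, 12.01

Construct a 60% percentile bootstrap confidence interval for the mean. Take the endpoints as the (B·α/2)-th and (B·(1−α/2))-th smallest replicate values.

Sorted replicates: 12.01, 13.12, 13.98, 14.17, 14.42, 14.50, 15.25, 15.33, 15.46, 16.47
α = 0.40; lower rank = 10 × 0.200 = 2; upper rank = 10 × 0.800 = 8.
The 2nd smallest replicate is 13.12; the 8th is 15.33.

(13.12, 15.33)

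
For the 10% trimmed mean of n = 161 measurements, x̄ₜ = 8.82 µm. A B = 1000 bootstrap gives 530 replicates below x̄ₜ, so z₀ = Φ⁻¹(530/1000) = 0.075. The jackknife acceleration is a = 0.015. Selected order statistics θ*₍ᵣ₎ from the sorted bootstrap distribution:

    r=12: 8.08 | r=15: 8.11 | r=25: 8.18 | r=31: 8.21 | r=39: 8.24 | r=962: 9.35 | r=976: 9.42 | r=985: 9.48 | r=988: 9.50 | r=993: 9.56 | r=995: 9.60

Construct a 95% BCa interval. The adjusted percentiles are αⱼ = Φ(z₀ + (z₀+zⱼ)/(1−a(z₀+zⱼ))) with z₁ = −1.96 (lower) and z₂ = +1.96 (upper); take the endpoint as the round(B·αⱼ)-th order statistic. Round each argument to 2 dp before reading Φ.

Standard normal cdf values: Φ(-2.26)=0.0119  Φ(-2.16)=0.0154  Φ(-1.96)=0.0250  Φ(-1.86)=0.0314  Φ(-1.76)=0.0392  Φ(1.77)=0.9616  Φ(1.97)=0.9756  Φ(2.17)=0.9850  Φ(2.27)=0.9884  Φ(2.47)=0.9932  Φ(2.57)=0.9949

(8.24, 9.48)

Lower: z₀ + z₁ = 0.075 + (-1.960) = -1.885; 1 − a(z₀+z₁) = 1 − (0.015)(-1.885) = 1.0283; argument = 0.075 + (-1.885)/1.0283 = -1.7582 → -1.76.
α₁ = Φ(-1.76) = 0.0392; rank = round(1000 × 0.0392) = 39; θ*₍39₎ = 8.24.
Upper: z₀ + z₂ = 2.035; 1 − a(z₀+z₂) = 0.9695; argument = 2.1741 → 2.17; α₂ = 0.9850; rank = 985; θ*₍985₎ = 9.48.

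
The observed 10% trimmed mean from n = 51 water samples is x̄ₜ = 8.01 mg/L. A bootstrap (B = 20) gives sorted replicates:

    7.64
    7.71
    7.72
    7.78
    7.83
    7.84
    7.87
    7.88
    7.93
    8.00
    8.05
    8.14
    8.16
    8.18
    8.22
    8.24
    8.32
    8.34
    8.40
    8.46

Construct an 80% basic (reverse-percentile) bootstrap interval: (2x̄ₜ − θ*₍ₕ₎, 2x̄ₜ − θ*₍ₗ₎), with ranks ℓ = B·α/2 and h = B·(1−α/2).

Percentile endpoints at ranks 2 and 18: θ*₍2₎ = 7.71, θ*₍18₎ = 8.34.
Basic interval reflects these around x̄ₜ:
  lower = 2 × 8.01 − 8.34 = 7.68
  upper = 2 × 8.01 − 7.71 = 8.31

(7.68, 8.31)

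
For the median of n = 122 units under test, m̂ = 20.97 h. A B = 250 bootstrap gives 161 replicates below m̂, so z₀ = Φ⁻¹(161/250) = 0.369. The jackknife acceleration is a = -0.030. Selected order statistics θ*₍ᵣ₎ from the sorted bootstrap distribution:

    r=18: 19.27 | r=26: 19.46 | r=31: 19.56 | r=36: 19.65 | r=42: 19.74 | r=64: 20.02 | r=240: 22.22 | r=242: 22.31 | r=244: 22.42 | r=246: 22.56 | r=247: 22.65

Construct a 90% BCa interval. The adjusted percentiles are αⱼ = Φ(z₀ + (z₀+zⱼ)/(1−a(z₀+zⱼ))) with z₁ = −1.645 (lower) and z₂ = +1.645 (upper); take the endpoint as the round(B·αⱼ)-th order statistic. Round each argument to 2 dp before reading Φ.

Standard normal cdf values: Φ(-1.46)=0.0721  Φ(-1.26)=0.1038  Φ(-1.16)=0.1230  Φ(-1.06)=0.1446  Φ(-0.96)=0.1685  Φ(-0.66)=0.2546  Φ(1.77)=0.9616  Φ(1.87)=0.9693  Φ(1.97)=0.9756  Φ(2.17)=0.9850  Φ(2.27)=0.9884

(19.74, 22.65)

Lower: z₀ + z₁ = 0.369 + (-1.645) = -1.276; 1 − a(z₀+z₁) = 1 − (-0.030)(-1.276) = 0.9617; argument = 0.369 + (-1.276)/0.9617 = -0.9578 → -0.96.
α₁ = Φ(-0.96) = 0.1685; rank = round(250 × 0.1685) = 42; θ*₍42₎ = 19.74.
Upper: z₀ + z₂ = 2.014; 1 − a(z₀+z₂) = 1.0604; argument = 2.2682 → 2.27; α₂ = 0.9884; rank = 247; θ*₍247₎ = 22.65.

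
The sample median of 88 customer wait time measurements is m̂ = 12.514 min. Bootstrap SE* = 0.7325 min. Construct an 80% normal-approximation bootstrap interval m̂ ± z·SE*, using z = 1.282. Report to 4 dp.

(11.5749, 13.4531)

Margin = 1.282 × 0.7325 = 0.93907
Interval: 12.514 ± 0.93907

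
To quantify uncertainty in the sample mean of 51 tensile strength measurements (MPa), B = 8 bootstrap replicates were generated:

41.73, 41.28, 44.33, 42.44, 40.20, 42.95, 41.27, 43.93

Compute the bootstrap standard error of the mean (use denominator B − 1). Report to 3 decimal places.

Bootstrap SE is the standard deviation of the 8 replicate means.
Mean of replicates: (41.73 + 41.28 + 44.33 + 42.44 + 40.20 + 42.95 + 41.27 + 43.93) / 8 = 338.1300 / 8 = 42.2662
Sum of squared deviations: (−0.5363)² + (−0.9862)² + (+2.0637)² + (+0.1737)² + (−2.0662)² + (+0.6838)² + (−0.9962)² + (+1.6638)² = 14.0470
Variance = 14.0470 / 7 = 2.0067
SE* = √2.0067

SE* = 1.417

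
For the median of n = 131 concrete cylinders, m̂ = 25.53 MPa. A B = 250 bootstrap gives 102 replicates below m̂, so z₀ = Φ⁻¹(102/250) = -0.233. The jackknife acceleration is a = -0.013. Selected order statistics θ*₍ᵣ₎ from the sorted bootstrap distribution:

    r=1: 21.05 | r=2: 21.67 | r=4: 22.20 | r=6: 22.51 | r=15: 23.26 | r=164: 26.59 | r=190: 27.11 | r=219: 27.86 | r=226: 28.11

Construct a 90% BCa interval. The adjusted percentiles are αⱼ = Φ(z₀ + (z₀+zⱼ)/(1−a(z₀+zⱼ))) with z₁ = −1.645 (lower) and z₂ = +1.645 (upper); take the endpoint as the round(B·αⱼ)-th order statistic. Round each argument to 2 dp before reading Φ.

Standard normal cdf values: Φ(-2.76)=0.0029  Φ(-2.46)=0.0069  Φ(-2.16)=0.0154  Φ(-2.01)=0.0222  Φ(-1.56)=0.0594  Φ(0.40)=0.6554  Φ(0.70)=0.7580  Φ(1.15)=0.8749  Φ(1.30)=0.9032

Lower: z₀ + z₁ = -0.233 + (-1.645) = -1.878; 1 − a(z₀+z₁) = 1 − (-0.013)(-1.878) = 0.9756; argument = -0.233 + (-1.878)/0.9756 = -2.1580 → -2.16.
α₁ = Φ(-2.16) = 0.0154; rank = round(250 × 0.0154) = 4; θ*₍4₎ = 22.20.
Upper: z₀ + z₂ = 1.412; 1 − a(z₀+z₂) = 1.0184; argument = 1.1535 → 1.15; α₂ = 0.8749; rank = 219; θ*₍219₎ = 27.86.

(22.20, 27.86)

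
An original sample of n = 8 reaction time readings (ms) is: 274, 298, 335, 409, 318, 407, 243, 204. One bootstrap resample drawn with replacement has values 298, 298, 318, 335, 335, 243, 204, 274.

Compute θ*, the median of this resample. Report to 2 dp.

θ* = 298.00

Sorted: 204, 243, 274, 298, 298, 318, 335, 335
Median = average of the two middle values = 298.00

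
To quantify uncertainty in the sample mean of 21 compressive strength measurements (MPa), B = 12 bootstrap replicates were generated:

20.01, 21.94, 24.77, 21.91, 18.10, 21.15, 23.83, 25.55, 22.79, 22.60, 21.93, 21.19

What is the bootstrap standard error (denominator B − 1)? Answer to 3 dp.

SE* = 2.021

Bootstrap SE is the standard deviation of the 12 replicate means.
Mean of replicates: (20.01 + 21.94 + 24.77 + 21.91 + 18.10 + 21.15 + 23.83 + 25.55 + 22.79 + 22.60 + 21.93 + 21.19) / 12 = 265.7700 / 12 = 22.1475
Sum of squared deviations: (−2.1375)² + (−0.2075)² + (+2.6225)² + (−0.2375)² + (−4.0475)² + (−0.9975)² + (+1.6825)² + (+3.4025)² + (+0.6425)² + (+0.4525)² + (−0.2175)² + (−0.9575)² = 44.9126
Variance = 44.9126 / 11 = 4.0830
SE* = √4.0830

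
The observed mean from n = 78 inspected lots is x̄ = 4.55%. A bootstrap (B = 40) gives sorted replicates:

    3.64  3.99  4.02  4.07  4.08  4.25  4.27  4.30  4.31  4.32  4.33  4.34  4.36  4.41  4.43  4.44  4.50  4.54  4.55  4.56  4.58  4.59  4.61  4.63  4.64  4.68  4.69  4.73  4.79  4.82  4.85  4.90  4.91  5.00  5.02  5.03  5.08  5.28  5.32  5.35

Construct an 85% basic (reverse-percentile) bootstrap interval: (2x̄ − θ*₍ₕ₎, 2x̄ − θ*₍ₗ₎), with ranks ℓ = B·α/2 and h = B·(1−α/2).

(4.02, 5.08)

Percentile endpoints at ranks 3 and 37: θ*₍3₎ = 4.02, θ*₍37₎ = 5.08.
Basic interval reflects these around x̄:
  lower = 2 × 4.55 − 5.08 = 4.02
  upper = 2 × 4.55 − 4.02 = 5.08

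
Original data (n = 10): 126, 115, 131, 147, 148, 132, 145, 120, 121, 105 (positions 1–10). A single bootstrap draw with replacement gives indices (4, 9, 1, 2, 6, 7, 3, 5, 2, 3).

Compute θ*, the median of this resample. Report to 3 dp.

Resample values: 147, 121, 126, 115, 132, 145, 131, 148, 115, 131.
Sorted: 115, 115, 121, 126, 131, 131, 132, 145, 147, 148
Median = average of the two middle values = 131.000

θ* = 131.000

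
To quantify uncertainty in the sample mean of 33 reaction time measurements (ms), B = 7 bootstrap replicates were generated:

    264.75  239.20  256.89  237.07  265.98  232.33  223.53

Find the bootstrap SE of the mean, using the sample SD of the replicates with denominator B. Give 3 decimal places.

SE* = 15.521

Bootstrap SE is the standard deviation of the 7 replicate means.
Mean of replicates: (264.75 + 239.20 + 256.89 + 237.07 + 265.98 + 232.33 + 223.53) / 7 = 1719.7500 / 7 = 245.6786
Sum of squared deviations: (+19.0714)² + (−6.4786)² + (+11.2114)² + (−8.6086)² + (+20.3014)² + (−13.3486)² + (−22.1486)² = 1686.3865
Variance = 1686.3865 / 7 = 240.9124
SE* = √240.9124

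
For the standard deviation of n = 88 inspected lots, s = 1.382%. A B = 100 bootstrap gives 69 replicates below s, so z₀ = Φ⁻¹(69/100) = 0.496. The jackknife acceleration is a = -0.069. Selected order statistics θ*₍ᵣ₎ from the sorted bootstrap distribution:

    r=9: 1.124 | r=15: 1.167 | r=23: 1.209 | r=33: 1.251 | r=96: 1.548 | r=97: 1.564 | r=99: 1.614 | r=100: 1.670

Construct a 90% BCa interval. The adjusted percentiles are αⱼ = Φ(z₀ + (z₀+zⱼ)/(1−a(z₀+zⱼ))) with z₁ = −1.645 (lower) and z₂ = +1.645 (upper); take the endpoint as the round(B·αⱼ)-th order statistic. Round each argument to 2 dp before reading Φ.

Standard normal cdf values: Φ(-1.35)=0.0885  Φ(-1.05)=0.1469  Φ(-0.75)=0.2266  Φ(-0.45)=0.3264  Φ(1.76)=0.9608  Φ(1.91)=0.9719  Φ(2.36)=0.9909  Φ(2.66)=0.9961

(1.209, 1.614)

Lower: z₀ + z₁ = 0.496 + (-1.645) = -1.149; 1 − a(z₀+z₁) = 1 − (-0.069)(-1.149) = 0.9207; argument = 0.496 + (-1.149)/0.9207 = -0.7519 → -0.75.
α₁ = Φ(-0.75) = 0.2266; rank = round(100 × 0.2266) = 23; θ*₍23₎ = 1.209.
Upper: z₀ + z₂ = 2.141; 1 − a(z₀+z₂) = 1.1477; argument = 2.3614 → 2.36; α₂ = 0.9909; rank = 99; θ*₍99₎ = 1.614.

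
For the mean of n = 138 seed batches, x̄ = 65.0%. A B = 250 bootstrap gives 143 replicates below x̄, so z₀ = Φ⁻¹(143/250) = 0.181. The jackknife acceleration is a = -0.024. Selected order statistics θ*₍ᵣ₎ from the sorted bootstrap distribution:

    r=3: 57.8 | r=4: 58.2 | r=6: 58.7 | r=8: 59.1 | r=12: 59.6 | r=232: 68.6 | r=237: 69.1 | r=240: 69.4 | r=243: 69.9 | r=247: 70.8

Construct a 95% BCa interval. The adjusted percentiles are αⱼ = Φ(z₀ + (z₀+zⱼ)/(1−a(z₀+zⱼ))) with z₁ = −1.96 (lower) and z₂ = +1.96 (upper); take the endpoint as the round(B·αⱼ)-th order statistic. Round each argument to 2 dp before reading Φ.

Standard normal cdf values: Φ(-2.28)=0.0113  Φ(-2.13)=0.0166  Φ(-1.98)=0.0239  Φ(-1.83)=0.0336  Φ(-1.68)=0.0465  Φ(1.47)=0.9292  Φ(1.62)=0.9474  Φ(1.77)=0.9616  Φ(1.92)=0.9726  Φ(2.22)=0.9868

(59.6, 70.8)

Lower: z₀ + z₁ = 0.181 + (-1.960) = -1.779; 1 − a(z₀+z₁) = 1 − (-0.024)(-1.779) = 0.9573; argument = 0.181 + (-1.779)/0.9573 = -1.6773 → -1.68.
α₁ = Φ(-1.68) = 0.0465; rank = round(250 × 0.0465) = 12; θ*₍12₎ = 59.6.
Upper: z₀ + z₂ = 2.141; 1 − a(z₀+z₂) = 1.0514; argument = 2.2174 → 2.22; α₂ = 0.9868; rank = 247; θ*₍247₎ = 70.8.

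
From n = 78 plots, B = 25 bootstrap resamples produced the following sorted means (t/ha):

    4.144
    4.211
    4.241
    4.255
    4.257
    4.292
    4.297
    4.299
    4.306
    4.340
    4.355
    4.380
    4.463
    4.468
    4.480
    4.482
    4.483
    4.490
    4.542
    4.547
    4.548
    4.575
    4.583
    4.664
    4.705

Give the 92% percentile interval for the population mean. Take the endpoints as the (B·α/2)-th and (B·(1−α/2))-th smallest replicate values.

(4.144, 4.664)

α = 0.08; lower rank = 25 × 0.040 = 1; upper rank = 25 × 0.960 = 24.
The 1st smallest replicate is 4.144; the 24th is 4.664.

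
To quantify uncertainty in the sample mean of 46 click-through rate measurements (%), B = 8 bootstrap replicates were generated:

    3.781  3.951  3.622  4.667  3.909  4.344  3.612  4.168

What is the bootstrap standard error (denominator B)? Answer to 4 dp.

Bootstrap SE is the standard deviation of the 8 replicate means.
Mean of replicates: (3.781 + 3.951 + 3.622 + 4.667 + 3.909 + 4.344 + 3.612 + 4.168) / 8 = 32.05400 / 8 = 4.00675
Sum of squared deviations: (−0.22575)² + (−0.05575)² + (−0.38475)² + (+0.66025)² + (−0.09775)² + (+0.33725)² + (−0.39475)² + (+0.16125)² = 0.94316
Variance = 0.94316 / 8 = 0.11789
SE* = √0.11789

SE* = 0.3434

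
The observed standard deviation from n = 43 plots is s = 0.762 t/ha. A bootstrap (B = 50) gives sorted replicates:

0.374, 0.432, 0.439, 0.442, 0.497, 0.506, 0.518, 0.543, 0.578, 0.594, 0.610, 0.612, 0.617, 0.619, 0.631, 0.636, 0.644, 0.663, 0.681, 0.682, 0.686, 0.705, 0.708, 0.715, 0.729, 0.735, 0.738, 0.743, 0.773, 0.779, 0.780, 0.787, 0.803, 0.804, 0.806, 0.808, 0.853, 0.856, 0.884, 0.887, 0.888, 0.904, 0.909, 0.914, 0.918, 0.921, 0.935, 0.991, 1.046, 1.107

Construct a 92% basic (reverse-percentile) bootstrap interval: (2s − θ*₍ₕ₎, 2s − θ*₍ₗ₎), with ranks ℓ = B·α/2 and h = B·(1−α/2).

(0.533, 1.092)

Percentile endpoints at ranks 2 and 48: θ*₍2₎ = 0.432, θ*₍48₎ = 0.991.
Basic interval reflects these around s:
  lower = 2 × 0.762 − 0.991 = 0.533
  upper = 2 × 0.762 − 0.432 = 1.092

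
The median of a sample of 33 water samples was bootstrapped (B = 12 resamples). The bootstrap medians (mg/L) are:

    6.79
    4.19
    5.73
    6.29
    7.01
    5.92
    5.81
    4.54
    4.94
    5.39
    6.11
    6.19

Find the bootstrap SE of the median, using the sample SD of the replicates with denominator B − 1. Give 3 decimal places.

SE* = 0.853

Bootstrap SE is the standard deviation of the 12 replicate medians.
Mean of replicates: (6.79 + 4.19 + 5.73 + 6.29 + 7.01 + 5.92 + 5.81 + 4.54 + 4.94 + 5.39 + 6.11 + 6.19) / 12 = 68.9100 / 12 = 5.7425
Sum of squared deviations: (+1.0475)² + (−1.5525)² + (−0.0125)² + (+0.5475)² + (+1.2675)² + (+0.1775)² + (+0.0675)² + (−1.2025)² + (−0.8025)² + (−0.3525)² + (+0.3675)² + (+0.4475)² = 7.9996
Variance = 7.9996 / 11 = 0.7272
SE* = √0.7272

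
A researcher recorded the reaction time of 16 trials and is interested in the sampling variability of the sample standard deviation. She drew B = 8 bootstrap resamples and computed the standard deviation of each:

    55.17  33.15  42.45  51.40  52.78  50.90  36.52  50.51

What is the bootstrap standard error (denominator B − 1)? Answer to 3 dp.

Bootstrap SE is the standard deviation of the 8 replicate standard deviations.
Mean of replicates: (55.17 + 33.15 + 42.45 + 51.40 + 52.78 + 50.90 + 36.52 + 50.51) / 8 = 372.8800 / 8 = 46.6100
Sum of squared deviations: (+8.5600)² + (−13.4600)² + (−4.1600)² + (+4.7900)² + (+6.1700)² + (+4.2900)² + (−10.0900)² + (+3.9000)² = 468.1860
Variance = 468.1860 / 7 = 66.8837
SE* = √66.8837

SE* = 8.178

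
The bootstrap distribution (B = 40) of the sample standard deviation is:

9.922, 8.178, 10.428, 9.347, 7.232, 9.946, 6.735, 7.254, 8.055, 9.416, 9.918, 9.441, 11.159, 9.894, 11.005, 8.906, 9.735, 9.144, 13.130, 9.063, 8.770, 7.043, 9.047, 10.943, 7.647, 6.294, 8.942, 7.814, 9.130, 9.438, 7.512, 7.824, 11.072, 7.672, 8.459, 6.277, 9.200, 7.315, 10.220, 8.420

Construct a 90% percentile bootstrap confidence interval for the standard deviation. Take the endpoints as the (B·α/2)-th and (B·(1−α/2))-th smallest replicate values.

Sorted replicates: 6.277, 6.294, 6.735, 7.043, 7.232, 7.254, 7.315, 7.512, 7.647, 7.672, 7.814, 7.824, 8.055, 8.178, 8.420, 8.459, 8.770, 8.906, 8.942, 9.047, 9.063, 9.130, 9.144, 9.200, 9.347, 9.416, 9.438, 9.441, 9.735, 9.894, 9.918, 9.922, 9.946, 10.220, 10.428, 10.943, 11.005, 11.072, 11.159, 13.130
α = 0.10; lower rank = 40 × 0.050 = 2; upper rank = 40 × 0.950 = 38.
The 2nd smallest replicate is 6.294; the 38th is 11.072.

(6.294, 11.072)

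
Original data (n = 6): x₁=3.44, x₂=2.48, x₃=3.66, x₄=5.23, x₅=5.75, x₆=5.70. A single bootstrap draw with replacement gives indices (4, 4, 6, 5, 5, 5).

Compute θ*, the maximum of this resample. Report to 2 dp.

θ* = 5.75

Resample values: 5.23, 5.23, 5.70, 5.75, 5.75, 5.75.
Maximum = 5.75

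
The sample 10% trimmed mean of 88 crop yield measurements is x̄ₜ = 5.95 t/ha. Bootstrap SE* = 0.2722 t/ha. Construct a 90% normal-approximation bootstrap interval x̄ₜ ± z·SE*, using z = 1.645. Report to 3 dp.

Margin = 1.645 × 0.2722 = 0.4478
Interval: 5.95 ± 0.4478

(5.502, 6.398)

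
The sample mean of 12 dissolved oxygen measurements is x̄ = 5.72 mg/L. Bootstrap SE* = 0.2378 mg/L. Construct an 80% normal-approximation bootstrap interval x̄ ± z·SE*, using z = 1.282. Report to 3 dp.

Margin = 1.282 × 0.2378 = 0.3049
Interval: 5.72 ± 0.3049

(5.415, 6.025)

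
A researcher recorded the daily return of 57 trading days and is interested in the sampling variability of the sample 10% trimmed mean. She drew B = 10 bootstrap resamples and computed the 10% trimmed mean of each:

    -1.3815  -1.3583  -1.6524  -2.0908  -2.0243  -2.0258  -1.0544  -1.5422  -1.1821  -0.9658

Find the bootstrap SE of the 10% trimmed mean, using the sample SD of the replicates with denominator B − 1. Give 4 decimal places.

SE* = 0.4132

Bootstrap SE is the standard deviation of the 10 replicate 10% trimmed means.
Mean of replicates: ((-1.3815) + (-1.3583) + (-1.6524) + (-2.0908) + (-2.0243) + (-2.0258) + (-1.0544) + (-1.5422) + (-1.1821) + (-0.9658)) / 10 = -15.27760 / 10 = -1.52776
Sum of squared deviations: (+0.14626)² + (+0.16946)² + (−0.12464)² + (−0.56304)² + (−0.49654)² + (−0.49804)² + (+0.47336)² + (−0.01444)² + (+0.34566)² + (+0.56196)² = 1.53681
Variance = 1.53681 / 9 = 0.17076
SE* = √0.17076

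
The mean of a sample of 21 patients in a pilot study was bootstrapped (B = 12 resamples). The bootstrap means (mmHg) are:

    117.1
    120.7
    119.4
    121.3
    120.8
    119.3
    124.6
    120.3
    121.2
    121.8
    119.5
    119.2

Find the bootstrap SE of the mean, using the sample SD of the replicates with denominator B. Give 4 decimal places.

SE* = 1.7475

Bootstrap SE is the standard deviation of the 12 replicate means.
Mean of replicates: (117.1 + 120.7 + 119.4 + 121.3 + 120.8 + 119.3 + 124.6 + 120.3 + 121.2 + 121.8 + 119.5 + 119.2) / 12 = 1445.20000 / 12 = 120.43333
Sum of squared deviations: (−3.33333)² + (+0.26667)² + (−1.03333)² + (+0.86667)² + (+0.36667)² + (−1.13333)² + (+4.16667)² + (−0.13333)² + (+0.76667)² + (+1.36667)² + (−0.93333)² + (−1.23333)² = 36.64667
Variance = 36.64667 / 12 = 3.05389
SE* = √3.05389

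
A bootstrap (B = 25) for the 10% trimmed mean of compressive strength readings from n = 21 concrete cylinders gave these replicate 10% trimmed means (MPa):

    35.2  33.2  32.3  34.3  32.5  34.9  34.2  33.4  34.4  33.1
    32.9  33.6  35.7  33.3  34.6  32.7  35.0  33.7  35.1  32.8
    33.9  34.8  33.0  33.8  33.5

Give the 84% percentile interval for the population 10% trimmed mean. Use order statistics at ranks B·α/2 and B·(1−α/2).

Sorted replicates: 32.3, 32.5, 32.7, 32.8, 32.9, 33.0, 33.1, 33.2, 33.3, 33.4, 33.5, 33.6, 33.7, 33.8, 33.9, 34.2, 34.3, 34.4, 34.6, 34.8, 34.9, 35.0, 35.1, 35.2, 35.7
α = 0.16; lower rank = 25 × 0.080 = 2; upper rank = 25 × 0.920 = 23.
The 2nd smallest replicate is 32.5; the 23rd is 35.1.

(32.5, 35.1)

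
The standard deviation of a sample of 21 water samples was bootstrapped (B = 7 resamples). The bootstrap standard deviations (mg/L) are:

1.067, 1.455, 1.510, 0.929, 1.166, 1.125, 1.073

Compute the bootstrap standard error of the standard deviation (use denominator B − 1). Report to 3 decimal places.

Bootstrap SE is the standard deviation of the 7 replicate standard deviations.
Mean of replicates: (1.067 + 1.455 + 1.510 + 0.929 + 1.166 + 1.125 + 1.073) / 7 = 8.3250 / 7 = 1.1893
Sum of squared deviations: (−0.1223)² + (+0.2657)² + (+0.3207)² + (−0.2603)² + (−0.0233)² + (−0.0643)² + (−0.1163)² = 0.2744
Variance = 0.2744 / 6 = 0.0457
SE* = √0.0457

SE* = 0.214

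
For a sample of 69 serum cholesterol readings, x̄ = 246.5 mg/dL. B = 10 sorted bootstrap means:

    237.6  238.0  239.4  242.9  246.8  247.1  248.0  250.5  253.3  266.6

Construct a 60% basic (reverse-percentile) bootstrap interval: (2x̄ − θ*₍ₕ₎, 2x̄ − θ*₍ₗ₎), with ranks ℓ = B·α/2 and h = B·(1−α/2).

Percentile endpoints at ranks 2 and 8: θ*₍2₎ = 238.0, θ*₍8₎ = 250.5.
Basic interval reflects these around x̄:
  lower = 2 × 246.5 − 250.5 = 242.5
  upper = 2 × 246.5 − 238.0 = 255.0

(242.5, 255.0)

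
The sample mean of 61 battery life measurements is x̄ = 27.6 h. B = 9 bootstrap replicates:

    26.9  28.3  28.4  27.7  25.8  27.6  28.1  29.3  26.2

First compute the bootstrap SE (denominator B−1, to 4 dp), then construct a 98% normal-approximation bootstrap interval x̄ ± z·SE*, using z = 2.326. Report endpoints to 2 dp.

Mean of replicates = 27.5889; sum of squared deviations = 9.9689; SE* = √(9.9689/8) = 1.1163
Margin = 2.326 × 1.1163 = 2.597
Interval: 27.6 ± 2.597

(25.00, 30.20)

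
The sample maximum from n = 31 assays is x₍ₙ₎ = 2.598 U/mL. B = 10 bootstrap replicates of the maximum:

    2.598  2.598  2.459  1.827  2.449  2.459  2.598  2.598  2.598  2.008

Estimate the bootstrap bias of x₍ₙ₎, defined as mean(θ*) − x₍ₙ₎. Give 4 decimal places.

mean(θ*) = (2.598 + 2.598 + 2.459 + 1.827 + 2.449 + 2.459 + 2.598 + 2.598 + 2.598 + 2.008) / 10 = 2.41920
bias = 2.41920 − 2.598

bias = −0.1788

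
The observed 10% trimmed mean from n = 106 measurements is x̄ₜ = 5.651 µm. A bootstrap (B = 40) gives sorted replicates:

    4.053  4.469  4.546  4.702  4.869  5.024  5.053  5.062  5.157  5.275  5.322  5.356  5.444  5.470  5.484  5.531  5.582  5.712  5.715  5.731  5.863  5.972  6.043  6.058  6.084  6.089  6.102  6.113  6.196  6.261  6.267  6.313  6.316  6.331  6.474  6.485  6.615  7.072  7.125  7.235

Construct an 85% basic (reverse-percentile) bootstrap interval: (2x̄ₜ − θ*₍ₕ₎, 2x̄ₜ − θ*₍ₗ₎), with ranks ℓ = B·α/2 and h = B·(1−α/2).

Percentile endpoints at ranks 3 and 37: θ*₍3₎ = 4.546, θ*₍37₎ = 6.615.
Basic interval reflects these around x̄ₜ:
  lower = 2 × 5.651 − 6.615 = 4.687
  upper = 2 × 5.651 − 4.546 = 6.756

(4.687, 6.756)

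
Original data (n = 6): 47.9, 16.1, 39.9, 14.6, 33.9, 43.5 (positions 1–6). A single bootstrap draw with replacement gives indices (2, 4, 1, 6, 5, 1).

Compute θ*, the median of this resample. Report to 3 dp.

Resample values: 16.1, 14.6, 47.9, 43.5, 33.9, 47.9.
Sorted: 14.6, 16.1, 33.9, 43.5, 47.9, 47.9
Median = average of the two middle values = 38.700

θ* = 38.700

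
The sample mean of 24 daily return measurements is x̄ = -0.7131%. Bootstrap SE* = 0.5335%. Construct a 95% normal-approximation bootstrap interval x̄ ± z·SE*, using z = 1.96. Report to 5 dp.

Margin = 1.96 × 0.5335 = 1.045660
Interval: -0.7131 ± 1.045660

(-1.75876, 0.33256)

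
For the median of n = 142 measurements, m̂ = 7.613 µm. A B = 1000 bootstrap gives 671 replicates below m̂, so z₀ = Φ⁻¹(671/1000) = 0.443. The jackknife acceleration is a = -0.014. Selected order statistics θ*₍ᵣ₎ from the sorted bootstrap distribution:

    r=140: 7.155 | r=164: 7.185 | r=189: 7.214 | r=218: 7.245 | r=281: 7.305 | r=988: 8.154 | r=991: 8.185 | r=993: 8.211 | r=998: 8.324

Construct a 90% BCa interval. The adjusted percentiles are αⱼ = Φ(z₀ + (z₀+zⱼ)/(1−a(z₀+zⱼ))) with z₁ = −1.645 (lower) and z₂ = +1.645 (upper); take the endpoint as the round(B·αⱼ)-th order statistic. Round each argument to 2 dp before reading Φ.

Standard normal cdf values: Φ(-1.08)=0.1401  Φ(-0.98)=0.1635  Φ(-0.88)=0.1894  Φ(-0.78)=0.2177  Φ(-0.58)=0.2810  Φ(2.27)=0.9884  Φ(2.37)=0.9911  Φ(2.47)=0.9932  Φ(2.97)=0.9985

Lower: z₀ + z₁ = 0.443 + (-1.645) = -1.202; 1 − a(z₀+z₁) = 1 − (-0.014)(-1.202) = 0.9832; argument = 0.443 + (-1.202)/0.9832 = -0.7796 → -0.78.
α₁ = Φ(-0.78) = 0.2177; rank = round(1000 × 0.2177) = 218; θ*₍218₎ = 7.245.
Upper: z₀ + z₂ = 2.088; 1 − a(z₀+z₂) = 1.0292; argument = 2.4717 → 2.47; α₂ = 0.9932; rank = 993; θ*₍993₎ = 8.211.

(7.245, 8.211)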